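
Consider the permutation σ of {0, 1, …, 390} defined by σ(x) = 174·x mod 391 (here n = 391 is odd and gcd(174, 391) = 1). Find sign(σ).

Trace 16: π^k(16) = [16, 47, 358, 123, 288, 64, 188] for k=0..6.
Cycle type of π: 44×8 + 11×2 + 4×4 + 1; total 15 cycles.
With 15 cycles on 391 points, sign = (−1)^{391−15} = +1.
Check: (174/391) = +1 by Zolotarev.

+1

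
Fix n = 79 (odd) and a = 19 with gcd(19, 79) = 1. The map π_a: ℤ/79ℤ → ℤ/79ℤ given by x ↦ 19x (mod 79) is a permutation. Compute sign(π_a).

Orbit of 4 under x↦19x: [4, 76, 22, 23, 42, 8, 73]… (length divides ord_79(19)).
Cycle lengths of π_19 on ℤ/79ℤ: [39, 39, 1]; 3 cycles in total.
With 3 cycles on 79 points, sign = (−1)^{79−3} = +1.
The Jacobi symbol (19|79) = +1 (Zolotarev) agrees.

+1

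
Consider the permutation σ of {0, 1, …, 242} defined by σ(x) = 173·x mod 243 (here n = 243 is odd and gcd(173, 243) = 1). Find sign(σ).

Start at x=235: 235 → 74 → 166 → 44 → 79 → 59 → 1 → … (one orbit).
Decompose π into cycles: lengths [162, 54, 18, 6, 2, 1] (6 cycles, including the fixed point 0).
sign(π) = (−1)^{n − #cycles} = (−1)^{243−6} = (−1)^237 = -1.

-1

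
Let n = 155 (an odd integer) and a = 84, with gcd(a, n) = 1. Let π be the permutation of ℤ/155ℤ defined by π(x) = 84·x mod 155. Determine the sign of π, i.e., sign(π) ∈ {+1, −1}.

-1

Orbit of 76 under x↦84x: [76, 29, 111, 24, 1, 84, 81]… (length divides ord_155(84)).
π_84 has 8 disjoint cycles with lengths [30, 30, 30, 30, 30, 2, 2, 1] on {0,…,154}.
sign(π) = (−1)^{n − #cycles} = (−1)^{155−8} = (−1)^147 = -1.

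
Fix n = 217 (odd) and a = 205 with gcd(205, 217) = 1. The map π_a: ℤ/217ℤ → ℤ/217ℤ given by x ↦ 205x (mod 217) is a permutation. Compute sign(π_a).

+1

Trace 149: π^k(149) = [149, 165, 190, 107, 18, 1, 205] for k=0..6.
Decompose π into cycles: lengths [15, 15, 15, 15, 15, 15, 15, 15, 15, 15, 15, 15, 15, 15, 3, 3, 1] (17 cycles, including the fixed point 0).
n − c = 217 − 17 = 200; sign = (−1)^200 = +1.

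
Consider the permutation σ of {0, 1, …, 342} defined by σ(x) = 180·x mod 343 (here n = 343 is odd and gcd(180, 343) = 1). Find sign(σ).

Trace 139: π^k(139) = [139, 324, 10, 85, 208, 53, 279] for k=0..6.
Decompose π into cycles: lengths [294, 42, 6, 1] (4 cycles, including the fixed point 0).
n − c = 343 − 4 = 339; sign = (−1)^339 = -1.

-1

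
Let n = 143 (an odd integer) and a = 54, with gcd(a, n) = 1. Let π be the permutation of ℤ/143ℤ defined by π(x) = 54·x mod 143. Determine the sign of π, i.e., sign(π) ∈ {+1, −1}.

Start at x=100: 100 → 109 → 23 → 98 → 1 → 54 → 56 → … (one orbit).
17 cycles of lengths [12, 12, 12, 12, 12, 12, 12, 12, 12, 12, 12, 2, 2, 2, 2, 2, 1].
With 17 cycles on 143 points, sign = (−1)^{143−17} = +1.
The Jacobi symbol (54|143) = +1 (Zolotarev) agrees.

+1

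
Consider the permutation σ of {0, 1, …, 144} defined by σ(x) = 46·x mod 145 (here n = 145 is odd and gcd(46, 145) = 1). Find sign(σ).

Start at x=86: 86 → 41 → 1 → 46 → 86 (one orbit).
Cycle lengths of π_46 on ℤ/145ℤ: [4, 4, 4, 4, 4, 4, 4, 4, 4, 4, 4, 4, 4, 4, 4, 4, 4, 4, 4, 4, 4, 4, 4, 4, 4, 4, 4, 4, 4, 4, 4, 4, 4, 4, 4, 1, 1, 1, 1, 1]; 40 cycles in total.
145 − 40 = 105 transpositions; sign(π) = (−1)^105 = -1.
Check: (46/145) = -1 by Zolotarev.

-1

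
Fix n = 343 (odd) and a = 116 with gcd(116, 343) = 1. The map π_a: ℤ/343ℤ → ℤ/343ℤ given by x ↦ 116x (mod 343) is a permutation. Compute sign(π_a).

+1

Orbit of 324 under x↦116x: [324, 197, 214, 128, 99, 165, 275]… (length divides ord_343(116)).
The orbit structure of x ↦ 116x mod 343: 31 orbits of sizes [21, 21, 21, 21, 21, 21, 21, 21, 21, 21, 21, 21, 21, 21, 3, 3, 3, 3, 3, 3, 3, 3, 3, 3, 3, 3, 3, 3, 3, 3, 1].
Σ(ℓ_i−1) = 343−31 = 312; sign = (−1)^312 = +1.
Via Zolotarev, sign(π_{116}) = (116|343) = +1.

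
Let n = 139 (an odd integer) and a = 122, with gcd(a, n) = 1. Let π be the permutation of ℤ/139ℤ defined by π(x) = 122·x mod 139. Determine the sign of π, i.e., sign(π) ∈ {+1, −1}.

+1

Start at x=80: 80 → 30 → 46 → 52 → 89 → 16 → 6 → … (one orbit).
3 cycles of lengths [69, 69, 1].
n − c = 139 − 3 = 136; sign = (−1)^136 = +1.
(122|139)_J = +1 (Zolotarev's lemma cross-check).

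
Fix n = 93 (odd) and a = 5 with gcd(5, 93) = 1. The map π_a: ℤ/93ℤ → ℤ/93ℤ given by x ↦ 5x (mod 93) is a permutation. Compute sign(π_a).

Orbit of 56 under x↦5x: [56, 1, 5, 25, 32, 67]… (length divides ord_93(5)).
Cycle lengths of π_5 on ℤ/93ℤ: [6, 6, 6, 6, 6, 6, 6, 6, 6, 6, 3, 3, 3, 3, 3, 3, 3, 3, 3, 3, 2, 1]; 22 cycles in total.
Σ(ℓ_i−1) = 93−22 = 71; sign = (−1)^71 = -1.
Check: (5/93) = -1 by Zolotarev.

-1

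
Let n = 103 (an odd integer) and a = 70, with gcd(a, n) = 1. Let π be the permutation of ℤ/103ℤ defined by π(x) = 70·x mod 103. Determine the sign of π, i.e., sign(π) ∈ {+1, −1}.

-1

Start at x=31: 31 → 7 → 78 → 1 → 70 → 59 → 10 → … (one orbit).
2 cycles of lengths [102, 1].
2 cycles on 103: each ℓ→(−1)^(ℓ−1), product (−1)^101 = -1.
(70|103)_J = -1 (Zolotarev's lemma cross-check).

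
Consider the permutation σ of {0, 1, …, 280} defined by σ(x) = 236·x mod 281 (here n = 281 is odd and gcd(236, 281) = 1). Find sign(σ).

Orbit of 211 under x↦236x: [211, 59, 155, 50, 279, 90, 165]… (length divides ord_281(236)).
Cycle lengths of π_236 on ℤ/281ℤ: [35, 35, 35, 35, 35, 35, 35, 35, 1]; 9 cycles in total.
9 cycles on 281: each ℓ→(−1)^(ℓ−1), product (−1)^272 = +1.
Via Zolotarev, sign(π_{236}) = (236|281) = +1.

+1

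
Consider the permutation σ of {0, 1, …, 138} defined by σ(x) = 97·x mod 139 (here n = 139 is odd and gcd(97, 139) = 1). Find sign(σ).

-1

Trace 42: π^k(42) = [42, 43, 1, 97, 96, 138] for k=0..5.
Decompose π into cycles: lengths [6, 6, 6, 6, 6, 6, 6, 6, 6, 6, 6, 6, 6, 6, 6, 6, 6, 6, 6, 6, 6, 6, 6, 1] (24 cycles, including the fixed point 0).
n − c = 139 − 24 = 115; sign = (−1)^115 = -1.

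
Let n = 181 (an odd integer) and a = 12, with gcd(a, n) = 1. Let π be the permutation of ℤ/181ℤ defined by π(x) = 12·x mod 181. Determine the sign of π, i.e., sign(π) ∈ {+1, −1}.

+1

Start at x=125: 125 → 52 → 81 → 67 → 80 → 55 → 117 → … (one orbit).
Cycle lengths of π_12 on ℤ/181ℤ: [90, 90, 1]; 3 cycles in total.
3 cycles on 181: each ℓ→(−1)^(ℓ−1), product (−1)^178 = +1.
(12|181)_J = +1 (Zolotarev's lemma cross-check).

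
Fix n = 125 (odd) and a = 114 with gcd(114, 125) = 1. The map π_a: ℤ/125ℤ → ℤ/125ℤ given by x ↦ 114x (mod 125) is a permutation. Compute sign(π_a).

Orbit of 119 under x↦114x: [119, 66, 24, 111, 29, 56, 9]… (length divides ord_125(114)).
7 cycles of lengths [50, 50, 10, 10, 2, 2, 1].
sign(π) = (−1)^{n − #cycles} = (−1)^{125−7} = (−1)^118 = +1.
Via Zolotarev, sign(π_{114}) = (114|125) = +1.

+1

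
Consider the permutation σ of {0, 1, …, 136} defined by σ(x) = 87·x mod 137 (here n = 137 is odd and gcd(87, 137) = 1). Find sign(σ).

+1

Start at x=1: 1 → 87 → 34 → 81 → 60 → 14 → 122 → … (one orbit).
The orbit structure of x ↦ 87x mod 137: 5 orbits of sizes [34, 34, 34, 34, 1].
With 5 cycles on 137 points, sign = (−1)^{137−5} = +1.
Check: (87/137) = +1 by Zolotarev.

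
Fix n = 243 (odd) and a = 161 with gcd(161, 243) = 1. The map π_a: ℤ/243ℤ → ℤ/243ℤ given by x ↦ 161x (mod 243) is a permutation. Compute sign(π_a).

-1

Orbit of 161 under x↦161x: [161, 163, 242, 82, 80, 1]… (length divides ord_243(161)).
Cycle lengths of π_161 on ℤ/243ℤ: [6, 6, 6, 6, 6, 6, 6, 6, 6, 6, 6, 6, 6, 6, 6, 6, 6, 6, 6, 6, 6, 6, 6, 6, 6, 6, 6, 2, 2, 2, 2, 2, 2, 2, 2, 2, 2, 2, 2, 2, 2, 2, 2, 2, 2, 2, 2, 2, 2, 2, 2, 2, 2, 2, 2, 2, 2, 2, 2, 2, 2, 2, 2, 2, 2, 2, 2, 1]; 68 cycles in total.
Σ(ℓ_i−1) = 243−68 = 175; sign = (−1)^175 = -1.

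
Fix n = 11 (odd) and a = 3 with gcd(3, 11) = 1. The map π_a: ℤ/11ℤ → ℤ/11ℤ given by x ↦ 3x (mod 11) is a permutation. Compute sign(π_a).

Start at x=4: 4 → 1 → 3 → 9 → 5 → 4 (one orbit).
3 cycles of lengths [5, 5, 1].
Σ(ℓ_i−1) = 11−3 = 8; sign = (−1)^8 = +1.
Check: (3/11) = +1 by Zolotarev.

+1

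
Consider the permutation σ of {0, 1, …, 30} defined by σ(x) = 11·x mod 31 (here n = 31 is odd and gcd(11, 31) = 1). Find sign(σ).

-1

Start at x=5: 5 → 24 → 16 → 21 → 14 → 30 → 20 → … (one orbit).
2 cycles of lengths [30, 1].
2 cycles on 31: each ℓ→(−1)^(ℓ−1), product (−1)^29 = -1.
Check: (11/31) = -1 by Zolotarev.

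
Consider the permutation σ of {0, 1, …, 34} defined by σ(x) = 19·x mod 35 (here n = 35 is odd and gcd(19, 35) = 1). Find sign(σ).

Start at x=11: 11 → 34 → 16 → 24 → 1 → 19 → 11 (one orbit).
π_19 has 8 disjoint cycles with lengths [6, 6, 6, 6, 6, 2, 2, 1] on {0,…,34}.
With 8 cycles on 35 points, sign = (−1)^{35−8} = -1.

-1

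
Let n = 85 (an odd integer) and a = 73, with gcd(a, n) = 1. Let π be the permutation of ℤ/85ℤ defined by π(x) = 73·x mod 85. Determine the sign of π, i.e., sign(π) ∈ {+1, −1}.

Start at x=63: 63 → 9 → 62 → 21 → 3 → 49 → 7 → … (one orbit).
Decompose π into cycles: lengths [16, 16, 16, 16, 16, 4, 1] (7 cycles, including the fixed point 0).
7 cycles on 85: each ℓ→(−1)^(ℓ−1), product (−1)^78 = +1.

+1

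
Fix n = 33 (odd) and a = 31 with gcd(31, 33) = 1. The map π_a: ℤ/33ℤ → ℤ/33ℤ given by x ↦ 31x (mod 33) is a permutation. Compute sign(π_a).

Trace 16: π^k(16) = [16, 1, 31, 4, 25] for k=0..4.
Cycle lengths of π_31 on ℤ/33ℤ: [5, 5, 5, 5, 5, 5, 1, 1, 1]; 9 cycles in total.
Σ(ℓ_i−1) = 33−9 = 24; sign = (−1)^24 = +1.
(31|33)_J = +1 (Zolotarev's lemma cross-check).

+1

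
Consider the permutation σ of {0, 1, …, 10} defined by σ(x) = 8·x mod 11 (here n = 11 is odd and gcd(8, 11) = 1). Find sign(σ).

-1

Trace 2: π^k(2) = [2, 5, 7, 1, 8, 9, 6] for k=0..6.
2 cycles of lengths [10, 1].
2 cycles on 11: each ℓ→(−1)^(ℓ−1), product (−1)^9 = -1.
The Jacobi symbol (8|11) = -1 (Zolotarev) agrees.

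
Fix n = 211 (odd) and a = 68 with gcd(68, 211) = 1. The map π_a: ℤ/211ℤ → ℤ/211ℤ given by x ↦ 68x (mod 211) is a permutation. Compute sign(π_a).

-1

Start at x=88: 88 → 76 → 104 → 109 → 27 → 148 → 147 → … (one orbit).
The orbit structure of x ↦ 68x mod 211: 4 orbits of sizes [70, 70, 70, 1].
211 − 4 = 207 transpositions; sign(π) = (−1)^207 = -1.
Zolotarev: (68|211) = -1, matching the cycle-count sign.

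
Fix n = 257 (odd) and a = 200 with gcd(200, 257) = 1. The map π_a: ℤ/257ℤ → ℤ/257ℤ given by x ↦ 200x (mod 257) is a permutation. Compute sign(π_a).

+1

Orbit of 184 under x↦200x: [184, 49, 34, 118, 213, 195, 193]… (length divides ord_257(200)).
Cycle type of π: 128×2 + 1; total 3 cycles.
257 − 3 = 254 transpositions; sign(π) = (−1)^254 = +1.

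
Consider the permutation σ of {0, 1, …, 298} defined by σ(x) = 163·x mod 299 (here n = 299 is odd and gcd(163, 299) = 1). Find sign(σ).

-1

Trace 255: π^k(255) = [255, 4, 54, 131, 124, 179, 174] for k=0..6.
Cycle type of π: 132×2 + 12 + 11×2 + 1; total 6 cycles.
299 − 6 = 293 transpositions; sign(π) = (−1)^293 = -1.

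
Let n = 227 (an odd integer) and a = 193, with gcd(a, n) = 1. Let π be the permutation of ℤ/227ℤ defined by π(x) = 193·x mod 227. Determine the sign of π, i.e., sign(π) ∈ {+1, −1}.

-1

Start at x=220: 220 → 11 → 80 → 4 → 91 → 84 → 95 → … (one orbit).
π_193 has 2 disjoint cycles with lengths [226, 1] on {0,…,226}.
With 2 cycles on 227 points, sign = (−1)^{227−2} = -1.
The Jacobi symbol (193|227) = -1 (Zolotarev) agrees.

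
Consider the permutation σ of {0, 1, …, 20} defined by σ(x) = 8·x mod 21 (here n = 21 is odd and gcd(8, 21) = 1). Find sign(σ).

Start at x=8: 8 → 1 → 8 (one orbit).
π_8 has 14 disjoint cycles with lengths [2, 2, 2, 2, 2, 2, 2, 1, 1, 1, 1, 1, 1, 1] on {0,…,20}.
n − c = 21 − 14 = 7; sign = (−1)^7 = -1.
The Jacobi symbol (8|21) = -1 (Zolotarev) agrees.

-1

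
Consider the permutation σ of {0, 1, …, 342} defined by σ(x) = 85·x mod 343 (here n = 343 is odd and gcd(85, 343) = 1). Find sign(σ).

Start at x=260: 260 → 148 → 232 → 169 → 302 → 288 → 127 → … (one orbit).
The orbit structure of x ↦ 85x mod 343: 19 orbits of sizes [49, 49, 49, 49, 49, 49, 7, 7, 7, 7, 7, 7, 1, 1, 1, 1, 1, 1, 1].
Σ(ℓ_i−1) = 343−19 = 324; sign = (−1)^324 = +1.
Zolotarev: (85|343) = +1, matching the cycle-count sign.

+1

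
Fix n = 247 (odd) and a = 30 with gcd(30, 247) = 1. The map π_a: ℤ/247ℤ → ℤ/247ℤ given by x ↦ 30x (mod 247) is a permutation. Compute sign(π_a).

+1

Trace 159: π^k(159) = [159, 77, 87, 140, 1, 30] for k=0..5.
Cycle lengths of π_30 on ℤ/247ℤ: [6, 6, 6, 6, 6, 6, 6, 6, 6, 6, 6, 6, 6, 6, 6, 6, 6, 6, 6, 6, 6, 6, 6, 6, 6, 6, 6, 6, 6, 6, 6, 6, 6, 6, 6, 6, 6, 6, 3, 3, 3, 3, 3, 3, 1]; 45 cycles in total.
247 − 45 = 202 transpositions; sign(π) = (−1)^202 = +1.
The Jacobi symbol (30|247) = +1 (Zolotarev) agrees.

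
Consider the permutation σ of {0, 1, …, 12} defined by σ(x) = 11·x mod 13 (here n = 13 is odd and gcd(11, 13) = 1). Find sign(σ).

-1

Orbit of 8 under x↦11x: [8, 10, 6, 1, 11, 4, 5]… (length divides ord_13(11)).
The orbit structure of x ↦ 11x mod 13: 2 orbits of sizes [12, 1].
Σ(ℓ_i−1) = 13−2 = 11; sign = (−1)^11 = -1.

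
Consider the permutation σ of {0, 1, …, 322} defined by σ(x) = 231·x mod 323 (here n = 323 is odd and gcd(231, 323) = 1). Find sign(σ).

+1

Start at x=165: 165 → 1 → 231 → 66 → 65 → 157 → 91 → … (one orbit).
Cycle type of π: 144×2 + 18 + 16 + 1; total 5 cycles.
With 5 cycles on 323 points, sign = (−1)^{323−5} = +1.
Via Zolotarev, sign(π_{231}) = (231|323) = +1.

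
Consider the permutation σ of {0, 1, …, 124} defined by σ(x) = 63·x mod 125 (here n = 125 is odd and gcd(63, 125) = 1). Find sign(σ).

Start at x=109: 109 → 117 → 121 → 123 → 124 → 62 → 31 → … (one orbit).
Decompose π into cycles: lengths [100, 20, 4, 1] (4 cycles, including the fixed point 0).
With 4 cycles on 125 points, sign = (−1)^{125−4} = -1.
Zolotarev: (63|125) = -1, matching the cycle-count sign.

-1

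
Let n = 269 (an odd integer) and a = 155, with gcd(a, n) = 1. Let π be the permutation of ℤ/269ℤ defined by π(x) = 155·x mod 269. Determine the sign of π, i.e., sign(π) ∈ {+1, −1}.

Trace 31: π^k(31) = [31, 232, 183, 120, 39, 127, 48] for k=0..6.
Decompose π into cycles: lengths [268, 1] (2 cycles, including the fixed point 0).
sign(π) = (−1)^{n − #cycles} = (−1)^{269−2} = (−1)^267 = -1.

-1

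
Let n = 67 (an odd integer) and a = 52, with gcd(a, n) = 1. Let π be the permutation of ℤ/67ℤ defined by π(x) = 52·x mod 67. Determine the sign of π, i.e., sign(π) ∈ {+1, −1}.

Orbit of 53 under x↦52x: [53, 9, 66, 15, 43, 25, 27]… (length divides ord_67(52)).
4 cycles of lengths [22, 22, 22, 1].
sign(π) = (−1)^{n − #cycles} = (−1)^{67−4} = (−1)^63 = -1.

-1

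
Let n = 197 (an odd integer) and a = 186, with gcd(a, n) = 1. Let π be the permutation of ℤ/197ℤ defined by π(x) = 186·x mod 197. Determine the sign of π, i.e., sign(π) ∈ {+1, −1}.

Trace 144: π^k(144) = [144, 189, 88, 17, 10, 87, 28] for k=0..6.
Cycle type of π: 196 + 1; total 2 cycles.
197 − 2 = 195 transpositions; sign(π) = (−1)^195 = -1.
The Jacobi symbol (186|197) = -1 (Zolotarev) agrees.

-1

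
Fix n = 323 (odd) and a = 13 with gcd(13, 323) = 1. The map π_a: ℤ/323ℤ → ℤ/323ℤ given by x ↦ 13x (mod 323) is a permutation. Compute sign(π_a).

Orbit of 273 under x↦13x: [273, 319, 271, 293, 256, 98, 305]… (length divides ord_323(13)).
The orbit structure of x ↦ 13x mod 323: 14 orbits of sizes [36, 36, 36, 36, 36, 36, 36, 36, 18, 4, 4, 4, 4, 1].
Σ(ℓ_i−1) = 323−14 = 309; sign = (−1)^309 = -1.
The Jacobi symbol (13|323) = -1 (Zolotarev) agrees.

-1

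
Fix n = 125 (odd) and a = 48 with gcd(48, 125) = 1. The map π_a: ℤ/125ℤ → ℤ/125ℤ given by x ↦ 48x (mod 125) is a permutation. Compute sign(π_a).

-1

Start at x=29: 29 → 17 → 66 → 43 → 64 → 72 → 81 → … (one orbit).
The orbit structure of x ↦ 48x mod 125: 4 orbits of sizes [100, 20, 4, 1].
n − c = 125 − 4 = 121; sign = (−1)^121 = -1.
Check: (48/125) = -1 by Zolotarev.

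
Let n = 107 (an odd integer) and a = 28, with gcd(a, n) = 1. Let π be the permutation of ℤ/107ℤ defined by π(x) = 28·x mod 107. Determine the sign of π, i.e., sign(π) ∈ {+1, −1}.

-1

Orbit of 9 under x↦28x: [9, 38, 101, 46, 4, 5, 33]… (length divides ord_107(28)).
Decompose π into cycles: lengths [106, 1] (2 cycles, including the fixed point 0).
sign(π) = (−1)^{n − #cycles} = (−1)^{107−2} = (−1)^105 = -1.
Zolotarev: (28|107) = -1, matching the cycle-count sign.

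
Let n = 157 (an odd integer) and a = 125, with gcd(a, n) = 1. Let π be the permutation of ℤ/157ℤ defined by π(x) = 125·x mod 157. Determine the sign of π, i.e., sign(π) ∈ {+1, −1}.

Start at x=41: 41 → 101 → 65 → 118 → 149 → 99 → 129 → … (one orbit).
4 cycles of lengths [52, 52, 52, 1].
n − c = 157 − 4 = 153; sign = (−1)^153 = -1.
Check: (125/157) = -1 by Zolotarev.

-1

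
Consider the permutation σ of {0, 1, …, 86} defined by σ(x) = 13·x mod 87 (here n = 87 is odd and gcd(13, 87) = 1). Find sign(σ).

+1

Start at x=1: 1 → 13 → 82 → 22 → 25 → 64 → 49 → … (one orbit).
The orbit structure of x ↦ 13x mod 87: 9 orbits of sizes [14, 14, 14, 14, 14, 14, 1, 1, 1].
87 − 9 = 78 transpositions; sign(π) = (−1)^78 = +1.
(13|87)_J = +1 (Zolotarev's lemma cross-check).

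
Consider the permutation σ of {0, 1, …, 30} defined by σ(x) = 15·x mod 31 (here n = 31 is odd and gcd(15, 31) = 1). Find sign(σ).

-1

Start at x=23: 23 → 4 → 29 → 1 → 15 → 8 → 27 → … (one orbit).
The orbit structure of x ↦ 15x mod 31: 4 orbits of sizes [10, 10, 10, 1].
With 4 cycles on 31 points, sign = (−1)^{31−4} = -1.
Via Zolotarev, sign(π_{15}) = (15|31) = -1.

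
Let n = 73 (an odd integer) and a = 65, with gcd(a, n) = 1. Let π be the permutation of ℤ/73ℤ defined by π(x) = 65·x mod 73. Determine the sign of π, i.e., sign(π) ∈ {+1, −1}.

+1

Orbit of 9 under x↦65x: [9, 1, 65, 64, 72, 8]… (length divides ord_73(65)).
π_65 has 13 disjoint cycles with lengths [6, 6, 6, 6, 6, 6, 6, 6, 6, 6, 6, 6, 1] on {0,…,72}.
n − c = 73 − 13 = 60; sign = (−1)^60 = +1.
(65|73)_J = +1 (Zolotarev's lemma cross-check).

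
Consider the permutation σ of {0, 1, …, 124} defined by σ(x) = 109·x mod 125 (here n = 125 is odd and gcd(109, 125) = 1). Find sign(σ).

Start at x=16: 16 → 119 → 96 → 89 → 76 → 34 → 81 → … (one orbit).
Cycle lengths of π_109 on ℤ/125ℤ: [50, 50, 10, 10, 2, 2, 1]; 7 cycles in total.
sign(π) = (−1)^{n − #cycles} = (−1)^{125−7} = (−1)^118 = +1.
Zolotarev: (109|125) = +1, matching the cycle-count sign.

+1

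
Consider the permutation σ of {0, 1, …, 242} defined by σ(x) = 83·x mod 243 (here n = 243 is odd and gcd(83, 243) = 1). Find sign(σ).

Trace 89: π^k(89) = [89, 97, 32, 226, 47, 13, 107] for k=0..6.
6 cycles of lengths [162, 54, 18, 6, 2, 1].
6 cycles on 243: each ℓ→(−1)^(ℓ−1), product (−1)^237 = -1.

-1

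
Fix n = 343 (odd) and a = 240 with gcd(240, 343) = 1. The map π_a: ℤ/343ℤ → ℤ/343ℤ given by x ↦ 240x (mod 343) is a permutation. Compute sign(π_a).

+1

Orbit of 74 under x↦240x: [74, 267, 282, 109, 92, 128, 193]… (length divides ord_343(240)).
Cycle type of π: 147×2 + 21×2 + 3×2 + 1; total 7 cycles.
sign(π) = (−1)^{n − #cycles} = (−1)^{343−7} = (−1)^336 = +1.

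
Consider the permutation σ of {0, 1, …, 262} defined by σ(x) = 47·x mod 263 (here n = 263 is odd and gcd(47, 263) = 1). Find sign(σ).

Start at x=202: 202 → 26 → 170 → 100 → 229 → 243 → 112 → … (one orbit).
2 cycles of lengths [262, 1].
263 − 2 = 261 transpositions; sign(π) = (−1)^261 = -1.

-1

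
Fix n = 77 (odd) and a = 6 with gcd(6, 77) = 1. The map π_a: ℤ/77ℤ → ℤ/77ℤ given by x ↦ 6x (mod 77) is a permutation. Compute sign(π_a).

Orbit of 6 under x↦6x: [6, 36, 62, 64, 76, 71, 41]… (length divides ord_77(6)).
The orbit structure of x ↦ 6x mod 77: 11 orbits of sizes [10, 10, 10, 10, 10, 10, 10, 2, 2, 2, 1].
sign(π) = (−1)^{n − #cycles} = (−1)^{77−11} = (−1)^66 = +1.
Zolotarev: (6|77) = +1, matching the cycle-count sign.

+1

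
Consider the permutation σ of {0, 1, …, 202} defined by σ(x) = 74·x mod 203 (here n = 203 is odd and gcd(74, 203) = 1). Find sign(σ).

Trace 23: π^k(23) = [23, 78, 88, 16, 169, 123, 170] for k=0..6.
π_74 has 15 disjoint cycles with lengths [21, 21, 21, 21, 21, 21, 21, 21, 7, 7, 7, 7, 3, 3, 1] on {0,…,202}.
15 cycles on 203: each ℓ→(−1)^(ℓ−1), product (−1)^188 = +1.

+1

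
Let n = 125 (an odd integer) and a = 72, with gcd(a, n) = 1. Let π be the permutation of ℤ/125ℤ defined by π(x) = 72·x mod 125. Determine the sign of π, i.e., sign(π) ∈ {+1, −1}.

-1

Start at x=13: 13 → 61 → 17 → 99 → 3 → 91 → 52 → … (one orbit).
Decompose π into cycles: lengths [100, 20, 4, 1] (4 cycles, including the fixed point 0).
Σ(ℓ_i−1) = 125−4 = 121; sign = (−1)^121 = -1.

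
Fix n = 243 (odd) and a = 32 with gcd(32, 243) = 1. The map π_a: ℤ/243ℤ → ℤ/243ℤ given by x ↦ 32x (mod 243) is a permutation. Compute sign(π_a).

Trace 62: π^k(62) = [62, 40, 65, 136, 221, 25, 71] for k=0..6.
6 cycles of lengths [162, 54, 18, 6, 2, 1].
sign(π) = (−1)^{n − #cycles} = (−1)^{243−6} = (−1)^237 = -1.

-1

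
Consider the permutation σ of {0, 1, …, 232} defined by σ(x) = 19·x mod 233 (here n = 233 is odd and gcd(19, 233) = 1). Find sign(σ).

+1

Start at x=1: 1 → 19 → 128 → 102 → 74 → 8 → 152 → … (one orbit).
The orbit structure of x ↦ 19x mod 233: 9 orbits of sizes [29, 29, 29, 29, 29, 29, 29, 29, 1].
233 − 9 = 224 transpositions; sign(π) = (−1)^224 = +1.
Zolotarev: (19|233) = +1, matching the cycle-count sign.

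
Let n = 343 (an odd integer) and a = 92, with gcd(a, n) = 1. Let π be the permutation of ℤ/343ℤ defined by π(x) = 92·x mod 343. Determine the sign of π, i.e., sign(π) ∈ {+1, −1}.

+1

Orbit of 323 under x↦92x: [323, 218, 162, 155, 197, 288, 85]… (length divides ord_343(92)).
π_92 has 19 disjoint cycles with lengths [49, 49, 49, 49, 49, 49, 7, 7, 7, 7, 7, 7, 1, 1, 1, 1, 1, 1, 1] on {0,…,342}.
sign(π) = (−1)^{n − #cycles} = (−1)^{343−19} = (−1)^324 = +1.
The Jacobi symbol (92|343) = +1 (Zolotarev) agrees.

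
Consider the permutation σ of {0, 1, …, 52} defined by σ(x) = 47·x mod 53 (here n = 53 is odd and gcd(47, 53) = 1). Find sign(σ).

+1

Orbit of 46 under x↦47x: [46, 42, 13, 28, 44, 1, 47]… (length divides ord_53(47)).
Cycle type of π: 13×4 + 1; total 5 cycles.
5 cycles on 53: each ℓ→(−1)^(ℓ−1), product (−1)^48 = +1.
Zolotarev: (47|53) = +1, matching the cycle-count sign.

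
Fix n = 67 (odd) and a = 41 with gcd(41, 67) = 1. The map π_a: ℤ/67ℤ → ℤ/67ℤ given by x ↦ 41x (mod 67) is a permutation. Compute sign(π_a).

Start at x=1: 1 → 41 → 6 → 45 → 36 → 2 → 15 → … (one orbit).
2 cycles of lengths [66, 1].
n − c = 67 − 2 = 65; sign = (−1)^65 = -1.
The Jacobi symbol (41|67) = -1 (Zolotarev) agrees.

-1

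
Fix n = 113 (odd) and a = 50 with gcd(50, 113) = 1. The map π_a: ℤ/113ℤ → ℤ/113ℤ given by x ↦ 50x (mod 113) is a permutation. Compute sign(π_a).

+1

Trace 102: π^k(102) = [102, 15, 72, 97, 104, 2, 100] for k=0..6.
Cycle type of π: 56×2 + 1; total 3 cycles.
113 − 3 = 110 transpositions; sign(π) = (−1)^110 = +1.
Zolotarev: (50|113) = +1, matching the cycle-count sign.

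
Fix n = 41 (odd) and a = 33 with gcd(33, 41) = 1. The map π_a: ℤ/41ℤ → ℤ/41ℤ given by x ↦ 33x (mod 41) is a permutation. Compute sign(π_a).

Orbit of 5 under x↦33x: [5, 1, 33, 23, 21, 37, 32]… (length divides ord_41(33)).
3 cycles of lengths [20, 20, 1].
n − c = 41 − 3 = 38; sign = (−1)^38 = +1.
Zolotarev: (33|41) = +1, matching the cycle-count sign.

+1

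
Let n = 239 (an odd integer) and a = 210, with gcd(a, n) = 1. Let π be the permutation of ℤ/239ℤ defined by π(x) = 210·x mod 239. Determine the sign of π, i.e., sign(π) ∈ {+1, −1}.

-1

Start at x=65: 65 → 27 → 173 → 2 → 181 → 9 → 217 → … (one orbit).
The orbit structure of x ↦ 210x mod 239: 2 orbits of sizes [238, 1].
Σ(ℓ_i−1) = 239−2 = 237; sign = (−1)^237 = -1.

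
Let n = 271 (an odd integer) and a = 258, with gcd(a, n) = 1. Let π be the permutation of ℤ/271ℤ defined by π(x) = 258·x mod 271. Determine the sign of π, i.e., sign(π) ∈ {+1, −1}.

+1

Trace 169: π^k(169) = [169, 242, 106, 248, 28, 178, 125] for k=0..6.
The orbit structure of x ↦ 258x mod 271: 31 orbits of sizes [9, 9, 9, 9, 9, 9, 9, 9, 9, 9, 9, 9, 9, 9, 9, 9, 9, 9, 9, 9, 9, 9, 9, 9, 9, 9, 9, 9, 9, 9, 1].
With 31 cycles on 271 points, sign = (−1)^{271−31} = +1.
(258|271)_J = +1 (Zolotarev's lemma cross-check).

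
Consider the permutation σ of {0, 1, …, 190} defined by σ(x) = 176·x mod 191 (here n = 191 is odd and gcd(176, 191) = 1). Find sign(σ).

Trace 43: π^k(43) = [43, 119, 125, 35, 48, 44, 104] for k=0..6.
Cycle type of π: 190 + 1; total 2 cycles.
n − c = 191 − 2 = 189; sign = (−1)^189 = -1.
Check: (176/191) = -1 by Zolotarev.

-1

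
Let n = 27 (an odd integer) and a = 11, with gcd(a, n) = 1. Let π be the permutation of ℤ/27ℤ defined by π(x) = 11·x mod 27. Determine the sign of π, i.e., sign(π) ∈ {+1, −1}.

Trace 17: π^k(17) = [17, 25, 5, 1, 11, 13, 8] for k=0..6.
Cycle type of π: 18 + 6 + 2 + 1; total 4 cycles.
n − c = 27 − 4 = 23; sign = (−1)^23 = -1.
Via Zolotarev, sign(π_{11}) = (11|27) = -1.

-1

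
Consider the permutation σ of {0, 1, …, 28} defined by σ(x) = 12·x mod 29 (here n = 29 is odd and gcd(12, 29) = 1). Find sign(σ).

Trace 1: π^k(1) = [1, 12, 28, 17] for k=0..3.
Cycle lengths of π_12 on ℤ/29ℤ: [4, 4, 4, 4, 4, 4, 4, 1]; 8 cycles in total.
With 8 cycles on 29 points, sign = (−1)^{29−8} = -1.

-1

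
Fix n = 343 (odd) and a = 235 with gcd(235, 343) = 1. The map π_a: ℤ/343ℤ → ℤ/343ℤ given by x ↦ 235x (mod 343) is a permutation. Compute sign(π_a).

+1

Trace 296: π^k(296) = [296, 274, 249, 205, 155, 67, 310] for k=0..6.
Decompose π into cycles: lengths [147, 147, 21, 21, 3, 3, 1] (7 cycles, including the fixed point 0).
343 − 7 = 336 transpositions; sign(π) = (−1)^336 = +1.
Check: (235/343) = +1 by Zolotarev.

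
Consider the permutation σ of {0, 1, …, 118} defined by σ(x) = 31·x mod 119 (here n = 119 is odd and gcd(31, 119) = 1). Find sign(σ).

+1

Orbit of 36 under x↦31x: [36, 45, 86, 48, 60, 75, 64]… (length divides ord_119(31)).
π_31 has 5 disjoint cycles with lengths [48, 48, 16, 6, 1] on {0,…,118}.
sign(π) = (−1)^{n − #cycles} = (−1)^{119−5} = (−1)^114 = +1.
The Jacobi symbol (31|119) = +1 (Zolotarev) agrees.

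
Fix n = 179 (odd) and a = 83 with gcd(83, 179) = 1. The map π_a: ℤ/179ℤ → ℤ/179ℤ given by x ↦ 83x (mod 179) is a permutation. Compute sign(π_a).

+1

Trace 76: π^k(76) = [76, 43, 168, 161, 117, 45, 155] for k=0..6.
3 cycles of lengths [89, 89, 1].
With 3 cycles on 179 points, sign = (−1)^{179−3} = +1.
(83|179)_J = +1 (Zolotarev's lemma cross-check).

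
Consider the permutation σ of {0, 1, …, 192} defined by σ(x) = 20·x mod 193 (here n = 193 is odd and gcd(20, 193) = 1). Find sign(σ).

Start at x=3: 3 → 60 → 42 → 68 → 9 → 180 → 126 → … (one orbit).
4 cycles of lengths [64, 64, 64, 1].
n − c = 193 − 4 = 189; sign = (−1)^189 = -1.

-1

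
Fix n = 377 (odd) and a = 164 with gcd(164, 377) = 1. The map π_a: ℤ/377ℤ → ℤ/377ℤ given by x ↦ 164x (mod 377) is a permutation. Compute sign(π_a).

Trace 376: π^k(376) = [376, 213, 248, 333, 324, 356, 326] for k=0..6.
17 cycles of lengths [28, 28, 28, 28, 28, 28, 28, 28, 28, 28, 28, 28, 28, 4, 4, 4, 1].
With 17 cycles on 377 points, sign = (−1)^{377−17} = +1.

+1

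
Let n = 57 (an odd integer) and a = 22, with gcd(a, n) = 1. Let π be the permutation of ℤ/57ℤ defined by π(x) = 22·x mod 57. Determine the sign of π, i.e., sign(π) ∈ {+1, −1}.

-1

Trace 25: π^k(25) = [25, 37, 16, 10, 49, 52, 4] for k=0..6.
Cycle lengths of π_22 on ℤ/57ℤ: [18, 18, 18, 1, 1, 1]; 6 cycles in total.
Σ(ℓ_i−1) = 57−6 = 51; sign = (−1)^51 = -1.
Zolotarev: (22|57) = -1, matching the cycle-count sign.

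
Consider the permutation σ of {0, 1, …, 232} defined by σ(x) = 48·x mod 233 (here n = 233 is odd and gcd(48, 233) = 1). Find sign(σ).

Trace 22: π^k(22) = [22, 124, 127, 38, 193, 177, 108] for k=0..6.
The orbit structure of x ↦ 48x mod 233: 2 orbits of sizes [232, 1].
n − c = 233 − 2 = 231; sign = (−1)^231 = -1.
Via Zolotarev, sign(π_{48}) = (48|233) = -1.

-1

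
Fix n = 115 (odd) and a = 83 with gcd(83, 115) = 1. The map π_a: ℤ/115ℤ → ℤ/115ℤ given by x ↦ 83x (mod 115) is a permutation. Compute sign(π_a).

+1

Orbit of 39 under x↦83x: [39, 17, 31, 43, 4, 102, 71]… (length divides ord_115(83)).
5 cycles of lengths [44, 44, 22, 4, 1].
n − c = 115 − 5 = 110; sign = (−1)^110 = +1.
Via Zolotarev, sign(π_{83}) = (83|115) = +1.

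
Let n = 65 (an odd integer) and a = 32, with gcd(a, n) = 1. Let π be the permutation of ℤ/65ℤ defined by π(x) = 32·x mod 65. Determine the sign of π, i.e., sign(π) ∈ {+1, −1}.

Orbit of 4 under x↦32x: [4, 63, 1, 32, 49, 8, 61]… (length divides ord_65(32)).
The orbit structure of x ↦ 32x mod 65: 7 orbits of sizes [12, 12, 12, 12, 12, 4, 1].
7 cycles on 65: each ℓ→(−1)^(ℓ−1), product (−1)^58 = +1.
(32|65)_J = +1 (Zolotarev's lemma cross-check).

+1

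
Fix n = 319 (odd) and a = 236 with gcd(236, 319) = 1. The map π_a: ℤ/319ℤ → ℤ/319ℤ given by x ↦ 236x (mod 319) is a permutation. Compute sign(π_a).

+1

Orbit of 64 under x↦236x: [64, 111, 38, 36, 202, 141, 100]… (length divides ord_319(236)).
9 cycles of lengths [70, 70, 70, 70, 14, 14, 5, 5, 1].
319 − 9 = 310 transpositions; sign(π) = (−1)^310 = +1.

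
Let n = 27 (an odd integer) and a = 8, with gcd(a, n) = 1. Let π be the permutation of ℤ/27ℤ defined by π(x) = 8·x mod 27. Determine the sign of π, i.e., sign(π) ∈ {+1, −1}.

Orbit of 19 under x↦8x: [19, 17, 1, 8, 10, 26]… (length divides ord_27(8)).
π_8 has 8 disjoint cycles with lengths [6, 6, 6, 2, 2, 2, 2, 1] on {0,…,26}.
Σ(ℓ_i−1) = 27−8 = 19; sign = (−1)^19 = -1.
Zolotarev: (8|27) = -1, matching the cycle-count sign.

-1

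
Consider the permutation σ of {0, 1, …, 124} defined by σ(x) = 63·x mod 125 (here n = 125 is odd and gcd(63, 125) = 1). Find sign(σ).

-1

Orbit of 76 under x↦63x: [76, 38, 19, 72, 36, 18, 9]… (length divides ord_125(63)).
Cycle type of π: 100 + 20 + 4 + 1; total 4 cycles.
4 cycles on 125: each ℓ→(−1)^(ℓ−1), product (−1)^121 = -1.
Check: (63/125) = -1 by Zolotarev.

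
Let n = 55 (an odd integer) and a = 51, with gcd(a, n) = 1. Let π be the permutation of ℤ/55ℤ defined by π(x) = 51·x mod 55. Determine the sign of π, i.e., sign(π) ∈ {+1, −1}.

-1

Orbit of 51 under x↦51x: [51, 16, 46, 36, 21, 26, 6]… (length divides ord_55(51)).
10 cycles of lengths [10, 10, 10, 10, 10, 1, 1, 1, 1, 1].
Σ(ℓ_i−1) = 55−10 = 45; sign = (−1)^45 = -1.
Via Zolotarev, sign(π_{51}) = (51|55) = -1.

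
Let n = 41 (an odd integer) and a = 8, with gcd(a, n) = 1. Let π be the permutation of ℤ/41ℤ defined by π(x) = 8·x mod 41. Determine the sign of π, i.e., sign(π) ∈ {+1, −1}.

+1

Start at x=33: 33 → 18 → 21 → 4 → 32 → 10 → 39 → … (one orbit).
π_8 has 3 disjoint cycles with lengths [20, 20, 1] on {0,…,40}.
With 3 cycles on 41 points, sign = (−1)^{41−3} = +1.
Zolotarev: (8|41) = +1, matching the cycle-count sign.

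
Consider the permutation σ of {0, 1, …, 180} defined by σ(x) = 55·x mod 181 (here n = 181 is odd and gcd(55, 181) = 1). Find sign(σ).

Orbit of 12 under x↦55x: [12, 117, 100, 70, 49, 161, 167]… (length divides ord_181(55)).
Cycle lengths of π_55 on ℤ/181ℤ: [90, 90, 1]; 3 cycles in total.
sign(π) = (−1)^{n − #cycles} = (−1)^{181−3} = (−1)^178 = +1.

+1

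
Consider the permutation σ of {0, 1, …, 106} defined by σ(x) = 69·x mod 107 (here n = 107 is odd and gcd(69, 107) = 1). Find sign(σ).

Start at x=12: 12 → 79 → 101 → 14 → 3 → 100 → 52 → … (one orbit).
Decompose π into cycles: lengths [53, 53, 1] (3 cycles, including the fixed point 0).
With 3 cycles on 107 points, sign = (−1)^{107−3} = +1.

+1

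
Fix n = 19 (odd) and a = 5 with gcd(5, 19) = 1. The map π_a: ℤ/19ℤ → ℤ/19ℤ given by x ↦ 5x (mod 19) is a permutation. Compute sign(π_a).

+1

Start at x=17: 17 → 9 → 7 → 16 → 4 → 1 → 5 → … (one orbit).
Cycle lengths of π_5 on ℤ/19ℤ: [9, 9, 1]; 3 cycles in total.
sign(π) = (−1)^{n − #cycles} = (−1)^{19−3} = (−1)^16 = +1.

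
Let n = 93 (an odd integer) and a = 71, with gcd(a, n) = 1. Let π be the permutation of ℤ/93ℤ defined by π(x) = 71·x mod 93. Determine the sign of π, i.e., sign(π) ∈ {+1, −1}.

-1

Trace 67: π^k(67) = [67, 14, 64, 80, 7, 32, 40] for k=0..6.
6 cycles of lengths [30, 30, 15, 15, 2, 1].
6 cycles on 93: each ℓ→(−1)^(ℓ−1), product (−1)^87 = -1.
(71|93)_J = -1 (Zolotarev's lemma cross-check).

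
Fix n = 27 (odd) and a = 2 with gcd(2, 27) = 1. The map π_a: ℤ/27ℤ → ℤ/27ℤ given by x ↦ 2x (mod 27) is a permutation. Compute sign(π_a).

Trace 1: π^k(1) = [1, 2, 4, 8, 16, 5, 10] for k=0..6.
Cycle lengths of π_2 on ℤ/27ℤ: [18, 6, 2, 1]; 4 cycles in total.
sign(π) = (−1)^{n − #cycles} = (−1)^{27−4} = (−1)^23 = -1.
Check: (2/27) = -1 by Zolotarev.

-1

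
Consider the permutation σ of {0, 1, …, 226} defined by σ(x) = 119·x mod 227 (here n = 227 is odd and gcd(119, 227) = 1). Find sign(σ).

-1

Orbit of 37 under x↦119x: [37, 90, 41, 112, 162, 210, 20]… (length divides ord_227(119)).
2 cycles of lengths [226, 1].
With 2 cycles on 227 points, sign = (−1)^{227−2} = -1.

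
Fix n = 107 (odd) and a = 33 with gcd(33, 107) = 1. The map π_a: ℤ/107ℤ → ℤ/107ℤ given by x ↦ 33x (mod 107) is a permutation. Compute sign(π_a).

Trace 1: π^k(1) = [1, 33, 19, 92, 40, 36, 11] for k=0..6.
3 cycles of lengths [53, 53, 1].
Σ(ℓ_i−1) = 107−3 = 104; sign = (−1)^104 = +1.
(33|107)_J = +1 (Zolotarev's lemma cross-check).

+1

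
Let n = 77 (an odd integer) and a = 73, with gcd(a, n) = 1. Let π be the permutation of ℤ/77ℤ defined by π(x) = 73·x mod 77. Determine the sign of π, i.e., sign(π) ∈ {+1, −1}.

Trace 68: π^k(68) = [68, 36, 10, 37, 6, 53, 19] for k=0..6.
Cycle type of π: 30×2 + 10 + 6 + 1; total 5 cycles.
5 cycles on 77: each ℓ→(−1)^(ℓ−1), product (−1)^72 = +1.
The Jacobi symbol (73|77) = +1 (Zolotarev) agrees.

+1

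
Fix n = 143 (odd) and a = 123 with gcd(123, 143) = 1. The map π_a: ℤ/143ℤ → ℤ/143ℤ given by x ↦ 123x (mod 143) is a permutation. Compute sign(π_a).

+1

Start at x=27: 27 → 32 → 75 → 73 → 113 → 28 → 12 → … (one orbit).
Cycle lengths of π_123 on ℤ/143ℤ: [60, 60, 12, 10, 1]; 5 cycles in total.
5 cycles on 143: each ℓ→(−1)^(ℓ−1), product (−1)^138 = +1.
Zolotarev: (123|143) = +1, matching the cycle-count sign.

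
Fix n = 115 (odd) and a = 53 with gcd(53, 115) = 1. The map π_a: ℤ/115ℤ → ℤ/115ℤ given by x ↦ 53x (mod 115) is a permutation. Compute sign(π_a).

Orbit of 16 under x↦53x: [16, 43, 94, 37, 6, 88, 64]… (length divides ord_115(53)).
π_53 has 5 disjoint cycles with lengths [44, 44, 22, 4, 1] on {0,…,114}.
115 − 5 = 110 transpositions; sign(π) = (−1)^110 = +1.
(53|115)_J = +1 (Zolotarev's lemma cross-check).

+1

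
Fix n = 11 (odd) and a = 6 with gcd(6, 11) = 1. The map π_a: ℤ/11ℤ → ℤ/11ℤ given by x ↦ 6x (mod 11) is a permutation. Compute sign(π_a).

-1

Orbit of 2 under x↦6x: [2, 1, 6, 3, 7, 9, 10]… (length divides ord_11(6)).
Cycle lengths of π_6 on ℤ/11ℤ: [10, 1]; 2 cycles in total.
11 − 2 = 9 transpositions; sign(π) = (−1)^9 = -1.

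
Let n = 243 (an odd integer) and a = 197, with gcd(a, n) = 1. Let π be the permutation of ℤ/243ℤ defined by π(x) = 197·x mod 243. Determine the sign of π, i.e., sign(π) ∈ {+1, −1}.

-1

Orbit of 91 under x↦197x: [91, 188, 100, 17, 190, 8, 118]… (length divides ord_243(197)).
Decompose π into cycles: lengths [54, 54, 54, 18, 18, 18, 6, 6, 6, 2, 2, 2, 2, 1] (14 cycles, including the fixed point 0).
sign(π) = (−1)^{n − #cycles} = (−1)^{243−14} = (−1)^229 = -1.
Check: (197/243) = -1 by Zolotarev.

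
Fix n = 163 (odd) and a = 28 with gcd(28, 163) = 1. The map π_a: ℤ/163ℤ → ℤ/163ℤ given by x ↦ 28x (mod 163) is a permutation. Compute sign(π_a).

Orbit of 78 under x↦28x: [78, 65, 27, 104, 141, 36, 30]… (length divides ord_163(28)).
Cycle type of π: 54×3 + 1; total 4 cycles.
n − c = 163 − 4 = 159; sign = (−1)^159 = -1.

-1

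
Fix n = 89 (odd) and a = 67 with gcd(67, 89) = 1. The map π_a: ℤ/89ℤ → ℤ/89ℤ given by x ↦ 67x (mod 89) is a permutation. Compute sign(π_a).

+1

Start at x=1: 1 → 67 → 39 → 32 → 8 → 2 → 45 → … (one orbit).
Cycle type of π: 11×8 + 1; total 9 cycles.
Σ(ℓ_i−1) = 89−9 = 80; sign = (−1)^80 = +1.
Zolotarev: (67|89) = +1, matching the cycle-count sign.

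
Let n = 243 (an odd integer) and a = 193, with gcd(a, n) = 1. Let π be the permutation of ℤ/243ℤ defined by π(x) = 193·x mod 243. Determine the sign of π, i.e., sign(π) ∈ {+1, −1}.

+1

Orbit of 172 under x↦193x: [172, 148, 133, 154, 76, 88, 217]… (length divides ord_243(193)).
π_193 has 11 disjoint cycles with lengths [81, 81, 27, 27, 9, 9, 3, 3, 1, 1, 1] on {0,…,242}.
Σ(ℓ_i−1) = 243−11 = 232; sign = (−1)^232 = +1.
Via Zolotarev, sign(π_{193}) = (193|243) = +1.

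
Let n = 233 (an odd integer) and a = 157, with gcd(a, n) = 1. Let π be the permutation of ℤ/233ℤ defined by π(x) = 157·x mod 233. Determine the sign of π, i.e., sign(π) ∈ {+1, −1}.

Trace 102: π^k(102) = [102, 170, 128, 58, 19, 187, 1] for k=0..6.
π_157 has 5 disjoint cycles with lengths [58, 58, 58, 58, 1] on {0,…,232}.
5 cycles on 233: each ℓ→(−1)^(ℓ−1), product (−1)^228 = +1.

+1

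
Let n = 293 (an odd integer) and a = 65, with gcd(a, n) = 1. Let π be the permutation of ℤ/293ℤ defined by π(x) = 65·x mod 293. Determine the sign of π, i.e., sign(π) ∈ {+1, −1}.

+1

Trace 191: π^k(191) = [191, 109, 53, 222, 73, 57, 189] for k=0..6.
π_65 has 5 disjoint cycles with lengths [73, 73, 73, 73, 1] on {0,…,292}.
Σ(ℓ_i−1) = 293−5 = 288; sign = (−1)^288 = +1.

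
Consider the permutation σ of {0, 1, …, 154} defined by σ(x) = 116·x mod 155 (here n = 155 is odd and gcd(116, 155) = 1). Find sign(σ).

-1

Start at x=66: 66 → 61 → 101 → 91 → 16 → 151 → 1 → … (one orbit).
Decompose π into cycles: lengths [10, 10, 10, 10, 10, 10, 10, 10, 10, 10, 10, 10, 10, 10, 10, 1, 1, 1, 1, 1] (20 cycles, including the fixed point 0).
With 20 cycles on 155 points, sign = (−1)^{155−20} = -1.
The Jacobi symbol (116|155) = -1 (Zolotarev) agrees.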